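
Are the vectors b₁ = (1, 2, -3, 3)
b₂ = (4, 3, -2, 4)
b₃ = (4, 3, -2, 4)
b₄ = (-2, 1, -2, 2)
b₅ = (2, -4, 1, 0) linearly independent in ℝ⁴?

linearly dependent

There are 5 vectors in a 4-dimensional space, so they cannot be linearly independent.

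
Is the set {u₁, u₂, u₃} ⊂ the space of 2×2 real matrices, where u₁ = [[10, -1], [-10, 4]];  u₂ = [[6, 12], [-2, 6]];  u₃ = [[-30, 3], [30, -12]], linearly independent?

Write each element as a coordinate vector in ℝ⁴ using {E₁₁, E₁₂, E₂₁, E₂₂}.
Row-reduce the matrix whose columns are u₁, u₂, u₃.
The reduction yields 2 nonzero rows, so the rank is 2.
Since rank 2 < 3, the set is linearly dependent.

linearly dependent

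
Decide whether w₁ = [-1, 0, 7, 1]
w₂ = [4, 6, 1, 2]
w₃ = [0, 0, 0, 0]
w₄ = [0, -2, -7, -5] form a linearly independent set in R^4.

One of the vectors is the zero vector, so the set is linearly dependent.

linearly dependent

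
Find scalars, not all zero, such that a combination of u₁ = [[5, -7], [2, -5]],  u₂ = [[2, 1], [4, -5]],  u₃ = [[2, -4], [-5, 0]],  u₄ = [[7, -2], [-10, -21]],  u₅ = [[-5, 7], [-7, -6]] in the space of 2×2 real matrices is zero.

Take coordinates with respect to {E₁₁, E₁₂, E₂₁, E₂₂}.
Row-reduce the matrix with u₁, u₂, u₃, u₄, u₅ as columns; the null space gives the coefficients.
The free variable yields coefficients (0, 3, 3, -1, 1) (any nonzero multiple also works).

3u₂ + 3u₃ - u₄ + u₅ = 0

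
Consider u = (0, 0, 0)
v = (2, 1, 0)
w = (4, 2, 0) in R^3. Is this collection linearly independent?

linearly dependent

One of the vectors is the zero vector, so the set is linearly dependent.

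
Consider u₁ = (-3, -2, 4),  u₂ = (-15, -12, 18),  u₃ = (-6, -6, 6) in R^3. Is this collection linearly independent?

Place the vectors as rows of a 3×3 matrix and reduce to echelon form.
The reduction yields 2 nonzero rows, so the rank is 2.
Since rank 2 < 3, the set is linearly dependent.

linearly dependent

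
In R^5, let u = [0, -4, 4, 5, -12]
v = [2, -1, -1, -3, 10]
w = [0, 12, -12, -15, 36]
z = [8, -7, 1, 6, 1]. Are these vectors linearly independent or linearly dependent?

linearly dependent

Row-reduce the matrix whose columns are u, v, w, z.
The reduction yields 3 nonzero rows, so the rank is 3.
Since rank 3 < 4, the set is linearly dependent.
Indeed 3u + w = 0.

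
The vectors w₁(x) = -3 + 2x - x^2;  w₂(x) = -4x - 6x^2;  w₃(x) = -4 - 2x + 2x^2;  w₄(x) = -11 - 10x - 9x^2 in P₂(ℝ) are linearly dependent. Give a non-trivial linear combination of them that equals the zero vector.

w₁ + 2w₂ + 2w₃ - w₄ = 0

Pass to coordinate vectors relative to the basis {1, x, x^2}.
Write the vectors as columns of a matrix and find a nonzero vector in its null space.
The free variable yields coefficients (1, 2, 2, -1) (any nonzero multiple also works).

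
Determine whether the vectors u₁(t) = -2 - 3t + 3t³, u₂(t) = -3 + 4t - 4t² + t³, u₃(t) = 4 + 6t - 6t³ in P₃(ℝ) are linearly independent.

linearly dependent

Take coordinates with respect to the standard basis {1, t, …, t³}.
Row-reduce the matrix whose columns are u₁, u₂, u₃.
The reduction yields 2 nonzero rows, so the rank is 2.
Since rank 2 < 3, the set is linearly dependent.
Indeed 2u₁ + u₃ = 0.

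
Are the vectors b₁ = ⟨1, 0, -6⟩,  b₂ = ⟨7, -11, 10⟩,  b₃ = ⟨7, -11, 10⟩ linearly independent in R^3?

Two of the vectors are equal, giving an immediate dependence.

linearly dependent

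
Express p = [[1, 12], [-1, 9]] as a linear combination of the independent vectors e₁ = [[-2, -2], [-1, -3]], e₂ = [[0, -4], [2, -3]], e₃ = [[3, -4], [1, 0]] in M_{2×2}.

Work in coordinates with respect to the standard basis {E₁₁, E₁₂, E₂₁, E₂₂}.
Set up the augmented matrix [e₁ | e₂ | e₃ | p] and row-reduce.
The system has the unique solution (c₁, c₂, c₃) = (-2, -1, -1).

p = -2e₁ - e₂ - e₃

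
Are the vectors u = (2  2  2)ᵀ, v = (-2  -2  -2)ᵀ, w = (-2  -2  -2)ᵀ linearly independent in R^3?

linearly dependent

Two of the vectors are equal, giving an immediate dependence.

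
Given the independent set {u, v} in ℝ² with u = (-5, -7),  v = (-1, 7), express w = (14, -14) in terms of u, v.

w = -2u - 4v

Set up the augmented matrix [u | v | w] and row-reduce.
Row-reducing the augmented matrix gives the unique coefficients (α₁, α₂) = (-2, -4).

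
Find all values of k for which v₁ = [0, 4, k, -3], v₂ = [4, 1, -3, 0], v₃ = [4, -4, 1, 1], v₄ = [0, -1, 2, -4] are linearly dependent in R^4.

Dependence holds iff the 4×4 matrix [v₁ v₂ v₃ v₄] is singular.
The determinant works out to 84*k + 216.
Solving 84*k + 216 = 0 yields k = -18/7.

k = -18/7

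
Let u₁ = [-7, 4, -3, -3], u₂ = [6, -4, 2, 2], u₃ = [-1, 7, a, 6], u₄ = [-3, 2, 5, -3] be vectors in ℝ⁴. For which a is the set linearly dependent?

The vectors are dependent exactly when the determinant of the matrix with rows u₁, u₂, u₃, u₄ vanishes.
Expanding, det = 48 - 8*a.
This vanishes exactly when a = 6.

a = 6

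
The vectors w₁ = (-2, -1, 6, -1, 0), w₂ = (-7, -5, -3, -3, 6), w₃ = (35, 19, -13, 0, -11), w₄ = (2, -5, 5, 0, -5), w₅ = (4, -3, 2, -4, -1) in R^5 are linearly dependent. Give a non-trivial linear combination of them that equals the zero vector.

Write the vectors as columns of a matrix and find a nonzero vector in its null space.
The free variable yields coefficients (3, 3, 1, 2, -3) (any nonzero multiple also works).

3w₁ + 3w₂ + w₃ + 2w₄ - 3w₅ = 0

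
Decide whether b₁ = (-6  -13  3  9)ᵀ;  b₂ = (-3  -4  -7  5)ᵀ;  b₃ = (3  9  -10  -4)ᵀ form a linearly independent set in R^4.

linearly dependent

Row-reduce the matrix whose columns are b₁, b₂, b₃.
The reduction yields 2 nonzero rows, so the rank is 2.
Since rank 2 < 3, the set is linearly dependent.
Indeed b₁ - b₂ + b₃ = 0.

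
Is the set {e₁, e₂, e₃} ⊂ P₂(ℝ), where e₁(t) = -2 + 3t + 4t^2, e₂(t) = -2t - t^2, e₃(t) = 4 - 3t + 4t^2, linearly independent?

Take coordinates with respect to the standard basis {1, t, t^2}.
The matrix [e₁|e₂|e₃] has determinant 42.
A nonzero determinant means the columns are linearly independent.

linearly independent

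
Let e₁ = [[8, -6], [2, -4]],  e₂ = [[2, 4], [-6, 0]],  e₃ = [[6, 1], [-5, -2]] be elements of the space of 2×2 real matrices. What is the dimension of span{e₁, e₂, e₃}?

Represent each element by its coordinate vector in ℝ⁴.
Form the matrix with e₁, e₂, e₃ as columns and reduce.
There are 2 pivot columns, so rank = 2.

2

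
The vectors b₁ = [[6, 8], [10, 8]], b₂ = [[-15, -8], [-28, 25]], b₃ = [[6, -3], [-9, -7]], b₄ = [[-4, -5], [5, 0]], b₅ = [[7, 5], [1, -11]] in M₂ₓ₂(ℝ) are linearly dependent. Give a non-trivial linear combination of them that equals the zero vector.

b₁ + b₂ + 3b₄ + 3b₅ = 0

Pass to coordinate vectors relative to the basis {E₁₁, E₁₂, E₂₁, E₂₂}.
Row-reduce the matrix with b₁, b₂, b₃, b₄, b₅ as columns; the null space gives the coefficients.
One solution (up to scaling) is (1, 1, 0, 3, 3).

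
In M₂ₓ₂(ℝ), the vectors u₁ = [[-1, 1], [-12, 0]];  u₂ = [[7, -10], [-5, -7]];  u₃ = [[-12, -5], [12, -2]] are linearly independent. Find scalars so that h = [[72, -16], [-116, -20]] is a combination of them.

Identify each element with its coordinate vector in ℝ⁴ via {E₁₁, E₁₂, E₂₁, E₂₂}.
Solve the system with u₁, u₂, u₃ as columns and h as the right-hand side.
The system has the unique solution (α₁, α₂, α₃) = (4, 4, -4).

h = 4u₁ + 4u₂ - 4u₃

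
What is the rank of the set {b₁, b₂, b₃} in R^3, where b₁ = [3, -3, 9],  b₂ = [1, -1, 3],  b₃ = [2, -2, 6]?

1

Form the matrix with b₁, b₂, b₃ as columns and reduce.
Reduction leaves 1 leading entry, giving rank 1.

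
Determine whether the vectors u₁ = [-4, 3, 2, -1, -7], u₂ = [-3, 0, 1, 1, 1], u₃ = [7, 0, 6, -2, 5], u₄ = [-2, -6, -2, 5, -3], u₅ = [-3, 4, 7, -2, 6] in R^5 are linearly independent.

linearly independent

Row-reduce the matrix whose columns are u₁, u₂, u₃, u₄, u₅.
The reduction yields 5 nonzero rows, so the rank is 5.
Since rank = 5 (the number of vectors), the set is linearly independent.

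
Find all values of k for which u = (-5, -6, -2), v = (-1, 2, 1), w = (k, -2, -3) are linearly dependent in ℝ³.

Place the vectors as rows of a 3×3 matrix; dependence ⇔ determinant zero.
Cofactor expansion gives det = 34 - 2*k.
Setting this to zero gives k = 17.

k = 17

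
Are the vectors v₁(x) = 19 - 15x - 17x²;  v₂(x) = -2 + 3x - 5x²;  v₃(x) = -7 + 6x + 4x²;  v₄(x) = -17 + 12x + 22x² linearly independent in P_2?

linearly dependent

Take coordinates with respect to the standard basis {1, x, x²}.
There are 4 vectors in a 3-dimensional space, so they cannot be linearly independent.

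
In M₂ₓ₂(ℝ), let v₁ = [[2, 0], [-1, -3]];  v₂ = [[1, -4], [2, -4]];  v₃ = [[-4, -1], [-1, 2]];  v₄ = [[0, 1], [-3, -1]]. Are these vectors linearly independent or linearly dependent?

Take coordinates with respect to the standard basis {E₁₁, E₁₂, E₂₁, E₂₂}.
Row-reduce the matrix whose columns are v₁, v₂, v₃, v₄.
The reduction yields 4 nonzero rows, so the rank is 4.
Since rank = 4 (the number of vectors), the set is linearly independent.

linearly independent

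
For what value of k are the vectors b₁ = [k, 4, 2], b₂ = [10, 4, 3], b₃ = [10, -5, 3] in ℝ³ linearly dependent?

k = 20/3

Place the vectors as rows of a 3×3 matrix; dependence ⇔ determinant zero.
The determinant works out to 27*k - 180.
This vanishes exactly when k = 20/3.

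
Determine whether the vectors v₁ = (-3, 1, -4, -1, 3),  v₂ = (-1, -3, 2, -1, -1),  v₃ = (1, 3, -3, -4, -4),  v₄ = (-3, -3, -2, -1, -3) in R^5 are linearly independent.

linearly independent

Row-reduce the matrix whose columns are v₁, v₂, v₃, v₄.
The reduction yields 4 nonzero rows, so the rank is 4.
Since rank = 4 (the number of vectors), the set is linearly independent.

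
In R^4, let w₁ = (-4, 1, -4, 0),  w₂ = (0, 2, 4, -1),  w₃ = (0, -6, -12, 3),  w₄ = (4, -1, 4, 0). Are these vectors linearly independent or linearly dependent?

linearly dependent

Form the 4×4 matrix with these as columns; its determinant is 0.
A zero determinant means the columns are linearly dependent.
Indeed 3w₂ + w₃ = 0.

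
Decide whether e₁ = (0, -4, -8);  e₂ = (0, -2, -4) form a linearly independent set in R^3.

One vector is a scalar multiple of another, so the set is dependent.

linearly dependent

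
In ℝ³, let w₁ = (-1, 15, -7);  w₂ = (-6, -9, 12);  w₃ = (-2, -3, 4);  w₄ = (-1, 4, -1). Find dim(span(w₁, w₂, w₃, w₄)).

Apply Gaussian elimination to the matrix whose rows are w₁, w₂, w₃, w₄.
Reduction leaves 2 leading entries, giving rank 2.
(With 4 elements in a 3-dimensional space the rank is at most 3.)

2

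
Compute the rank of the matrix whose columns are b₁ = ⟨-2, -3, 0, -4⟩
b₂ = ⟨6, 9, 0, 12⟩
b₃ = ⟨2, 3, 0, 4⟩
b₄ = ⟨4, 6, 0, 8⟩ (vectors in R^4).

Row-reduce the 4×4 matrix with these as rows.
Exactly 1 pivot survives; hence the rank is 1.

1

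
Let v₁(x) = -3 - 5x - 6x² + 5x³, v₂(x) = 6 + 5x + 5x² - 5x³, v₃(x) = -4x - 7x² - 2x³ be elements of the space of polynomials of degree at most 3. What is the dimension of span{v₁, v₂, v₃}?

3

Represent each element by its coordinate vector in ℝ⁴.
Row-reduce the 3×4 matrix with these as rows.
Reduction leaves 3 leading entries, giving rank 3.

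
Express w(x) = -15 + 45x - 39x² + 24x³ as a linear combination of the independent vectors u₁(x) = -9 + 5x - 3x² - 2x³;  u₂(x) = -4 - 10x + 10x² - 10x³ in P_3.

Take coordinate vectors relative to {1, x, …, x³}.
Write w = c₁u₁ + c₂u₂ and equate components.
Row-reducing the augmented matrix gives the unique coefficients (c₁, c₂) = (3, -3).

w = 3u₁ - 3u₂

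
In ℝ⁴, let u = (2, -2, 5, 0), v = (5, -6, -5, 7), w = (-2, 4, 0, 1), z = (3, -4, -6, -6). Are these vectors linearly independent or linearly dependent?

linearly independent

Row-reduce the matrix whose columns are u, v, w, z.
The reduction yields 4 nonzero rows, so the rank is 4.
Since rank = 4 (the number of vectors), the set is linearly independent.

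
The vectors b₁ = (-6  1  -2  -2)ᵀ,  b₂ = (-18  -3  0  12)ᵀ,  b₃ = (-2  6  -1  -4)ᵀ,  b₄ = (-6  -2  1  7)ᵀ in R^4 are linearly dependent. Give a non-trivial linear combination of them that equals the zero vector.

Row-reduce the matrix with b₁, b₂, b₃, b₄ as columns; the null space gives the coefficients.
The free variable yields coefficients (1, -1, 0, 2) (any nonzero multiple also works).

b₁ - b₂ + 2b₄ = 0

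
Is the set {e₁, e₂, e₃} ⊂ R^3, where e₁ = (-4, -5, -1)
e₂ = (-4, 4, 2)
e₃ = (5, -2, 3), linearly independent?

The matrix [e₁|e₂|e₃] has determinant -162.
A nonzero determinant means the columns are linearly independent.

linearly independent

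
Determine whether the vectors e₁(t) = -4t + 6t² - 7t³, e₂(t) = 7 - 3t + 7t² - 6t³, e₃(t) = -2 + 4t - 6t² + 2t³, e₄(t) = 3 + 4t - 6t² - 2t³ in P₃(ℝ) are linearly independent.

linearly independent

Write each element as a coordinate vector in ℝ⁴ using {1, t, …, t³}.
Place the vectors as rows of a 4×4 matrix and reduce to echelon form.
The reduction yields 4 nonzero rows, so the rank is 4.
Since rank = 4 (the number of vectors), the set is linearly independent.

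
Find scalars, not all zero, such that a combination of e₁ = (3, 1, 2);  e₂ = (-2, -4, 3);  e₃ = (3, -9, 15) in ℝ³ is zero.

Solve the homogeneous system with e₁, e₂, e₃ as columns by row-reducing the coefficient matrix.
A generator of the null space is (3, 3, -1).

3e₁ + 3e₂ - e₃ = 0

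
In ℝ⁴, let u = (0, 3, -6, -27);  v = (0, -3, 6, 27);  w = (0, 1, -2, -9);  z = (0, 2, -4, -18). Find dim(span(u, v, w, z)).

Apply Gaussian elimination to the matrix whose rows are u, v, w, z.
The echelon form has 1 nonzero row, so the rank is 1.

dim = 1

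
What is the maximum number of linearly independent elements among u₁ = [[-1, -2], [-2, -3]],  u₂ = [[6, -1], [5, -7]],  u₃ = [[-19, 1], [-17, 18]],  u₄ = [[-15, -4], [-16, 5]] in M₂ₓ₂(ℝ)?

2

Use coordinates relative to {E₁₁, E₁₂, E₂₁, E₂₂}.
Put the 4×4 matrix [u₁|u₂|u₃|u₄] into echelon form.
The echelon form has 2 nonzero rows, so the rank is 2.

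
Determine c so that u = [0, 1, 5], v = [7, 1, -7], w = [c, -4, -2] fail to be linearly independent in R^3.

c = -21/2

Place the vectors as rows of a 3×3 matrix; dependence ⇔ determinant zero.
The determinant works out to -12*c - 126.
This vanishes exactly when c = -21/2.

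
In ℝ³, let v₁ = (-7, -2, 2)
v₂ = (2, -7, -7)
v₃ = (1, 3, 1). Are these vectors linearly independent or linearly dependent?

linearly independent

Form the 3×3 matrix with these as columns; its determinant is -54.
A nonzero determinant means the columns are linearly independent.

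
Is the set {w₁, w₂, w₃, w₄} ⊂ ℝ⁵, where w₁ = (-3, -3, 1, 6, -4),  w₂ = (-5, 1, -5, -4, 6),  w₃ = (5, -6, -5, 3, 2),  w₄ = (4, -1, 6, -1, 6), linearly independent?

Row-reduce the matrix whose columns are w₁, w₂, w₃, w₄.
The reduction yields 4 nonzero rows, so the rank is 4.
Since rank = 4 (the number of vectors), the set is linearly independent.

linearly independent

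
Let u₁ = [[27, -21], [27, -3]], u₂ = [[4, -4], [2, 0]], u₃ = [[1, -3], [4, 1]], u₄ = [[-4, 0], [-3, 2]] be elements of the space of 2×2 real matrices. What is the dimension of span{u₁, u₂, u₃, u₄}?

dim = 3

Use coordinates relative to {E₁₁, E₁₂, E₂₁, E₂₂}.
Apply Gaussian elimination to the matrix whose rows are u₁, u₂, u₃, u₄.
Reduction leaves 3 leading entries, giving rank 3.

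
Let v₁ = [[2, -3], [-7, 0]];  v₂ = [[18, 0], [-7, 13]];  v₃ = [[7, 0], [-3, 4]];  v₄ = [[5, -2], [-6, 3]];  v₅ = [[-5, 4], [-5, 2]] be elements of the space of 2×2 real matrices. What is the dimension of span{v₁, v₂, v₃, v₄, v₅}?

dim = 4

Represent each element by its coordinate vector in ℝ⁴.
Row-reduce the 5×4 matrix with these as rows.
The echelon form has 4 nonzero rows, so the rank is 4.
(With 5 elements in a 4-dimensional space the rank is at most 4.)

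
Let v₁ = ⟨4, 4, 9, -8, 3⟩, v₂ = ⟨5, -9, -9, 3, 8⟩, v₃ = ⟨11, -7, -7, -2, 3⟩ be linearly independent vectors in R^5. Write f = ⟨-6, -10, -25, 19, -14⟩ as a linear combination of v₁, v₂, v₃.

f = -3v₁ - v₂ + v₃

Set up the augmented matrix [v₁ | v₂ | v₃ | f] and row-reduce.
Back-substitution yields (α₁, α₂, α₃) = (-3, -1, 1).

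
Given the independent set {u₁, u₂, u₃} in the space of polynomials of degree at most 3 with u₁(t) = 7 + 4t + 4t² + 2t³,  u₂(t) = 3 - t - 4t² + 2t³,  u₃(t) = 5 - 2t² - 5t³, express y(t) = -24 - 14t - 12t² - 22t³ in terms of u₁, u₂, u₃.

y = -4u₁ - 2u₂ + 2u₃

Take coordinate vectors relative to {1, t, …, t³}.
Set up the augmented matrix [u₁ | u₂ | u₃ | y] and row-reduce.
The system has the unique solution (a₁, a₂, a₃) = (-4, -2, 2).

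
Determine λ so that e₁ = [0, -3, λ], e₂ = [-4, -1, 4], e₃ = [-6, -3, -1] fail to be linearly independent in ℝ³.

λ = -14

The set is linearly dependent precisely when det[e₁; e₂; e₃] = 0.
The determinant works out to 6*λ + 84.
Solving 6*λ + 84 = 0 yields λ = -14.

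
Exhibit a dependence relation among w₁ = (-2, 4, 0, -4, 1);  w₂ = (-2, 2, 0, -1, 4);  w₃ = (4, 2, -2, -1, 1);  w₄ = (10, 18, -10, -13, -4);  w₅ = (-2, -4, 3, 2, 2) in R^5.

Row-reduce the matrix with w₁, w₂, w₃, w₄, w₅ as columns; the null space gives the coefficients.
One solution (up to scaling) is (2, -1, 2, -1, -2).

2w₁ - w₂ + 2w₃ - w₄ - 2w₅ = 0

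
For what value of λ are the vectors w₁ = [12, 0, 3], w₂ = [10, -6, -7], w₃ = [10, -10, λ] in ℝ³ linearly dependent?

Dependence holds iff the 3×3 matrix [w₁ w₂ w₃] is singular.
The determinant works out to -72*λ - 960.
Setting this to zero gives λ = -40/3.

λ = -40/3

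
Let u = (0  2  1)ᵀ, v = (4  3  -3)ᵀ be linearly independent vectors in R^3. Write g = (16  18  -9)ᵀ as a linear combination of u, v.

Solve the system with u, v as columns and g as the right-hand side.
Row-reducing the augmented matrix gives the unique coefficients (a₁, a₂) = (3, 4).

g = 3u + 4v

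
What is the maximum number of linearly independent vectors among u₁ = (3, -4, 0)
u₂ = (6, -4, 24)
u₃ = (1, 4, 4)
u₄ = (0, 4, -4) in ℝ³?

3

Row-reduce the 4×3 matrix with these as rows.
There are 3 pivot columns, so rank = 3.
(With 4 elements in a 3-dimensional space the rank is at most 3.)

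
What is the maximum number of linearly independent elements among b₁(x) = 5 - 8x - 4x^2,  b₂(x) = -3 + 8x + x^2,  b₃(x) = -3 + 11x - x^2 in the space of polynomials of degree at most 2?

Pass to coordinate vectors with respect to the basis {1, x, x^2}.
Form the matrix with b₁, b₂, b₃ as columns and reduce.
Exactly 3 pivots survive; hence the rank is 3.

3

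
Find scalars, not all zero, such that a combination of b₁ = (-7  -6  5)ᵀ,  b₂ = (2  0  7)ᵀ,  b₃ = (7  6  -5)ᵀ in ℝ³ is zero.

b₁ + b₃ = 0

Solve the homogeneous system with b₁, b₂, b₃ as columns by row-reducing the coefficient matrix.
The free variable yields coefficients (1, 0, 1) (any nonzero multiple also works).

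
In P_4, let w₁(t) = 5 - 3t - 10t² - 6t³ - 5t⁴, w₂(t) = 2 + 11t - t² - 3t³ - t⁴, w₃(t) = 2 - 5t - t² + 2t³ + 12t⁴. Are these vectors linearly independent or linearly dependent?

linearly independent

Take coordinates with respect to the standard basis {1, t, …, t⁴}.
Row-reduce the matrix whose columns are w₁, w₂, w₃.
The reduction yields 3 nonzero rows, so the rank is 3.
Since rank = 3 (the number of vectors), the set is linearly independent.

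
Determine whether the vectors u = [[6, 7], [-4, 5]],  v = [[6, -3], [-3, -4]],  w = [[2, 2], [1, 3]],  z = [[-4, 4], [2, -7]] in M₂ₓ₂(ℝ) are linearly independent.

Take coordinates with respect to the standard basis {E₁₁, E₁₂, E₂₁, E₂₂}.
Place the vectors as rows of a 4×4 matrix and reduce to echelon form.
The reduction yields 4 nonzero rows, so the rank is 4.
Since rank = 4 (the number of vectors), the set is linearly independent.

linearly independent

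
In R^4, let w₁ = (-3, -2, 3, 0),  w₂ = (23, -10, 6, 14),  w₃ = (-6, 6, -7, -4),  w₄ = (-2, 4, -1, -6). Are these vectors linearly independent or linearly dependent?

The matrix [w₁|w₂|w₃|w₄] has determinant 0.
A zero determinant means the columns are linearly dependent.

linearly dependent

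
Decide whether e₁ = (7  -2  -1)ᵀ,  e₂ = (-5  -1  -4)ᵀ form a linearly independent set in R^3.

linearly independent

Place the vectors as rows of a 2×3 matrix and reduce to echelon form.
The reduction yields 2 nonzero rows, so the rank is 2.
Since rank = 2 (the number of vectors), the set is linearly independent.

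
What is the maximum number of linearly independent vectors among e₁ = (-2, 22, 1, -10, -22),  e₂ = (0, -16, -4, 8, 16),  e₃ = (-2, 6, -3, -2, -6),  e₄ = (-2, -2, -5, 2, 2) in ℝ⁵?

Apply Gaussian elimination to the matrix whose rows are e₁, e₂, e₃, e₄.
There are 2 pivot columns, so rank = 2.

2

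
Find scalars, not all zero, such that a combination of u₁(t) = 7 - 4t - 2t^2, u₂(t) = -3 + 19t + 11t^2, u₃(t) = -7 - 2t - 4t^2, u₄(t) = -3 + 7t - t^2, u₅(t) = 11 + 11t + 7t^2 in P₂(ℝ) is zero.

Take coordinates with respect to {1, t, t^2}.
Set up α₁u₁ + … + α₅u₅ = 0 and solve the homogeneous system.
One solution (up to scaling) is (2, 1, 2, -1, 0).

2u₁ + u₂ + 2u₃ - u₄ = 0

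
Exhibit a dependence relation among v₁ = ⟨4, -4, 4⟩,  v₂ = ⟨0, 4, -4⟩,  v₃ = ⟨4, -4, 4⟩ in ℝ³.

Set up α₁v₁ + … + α₃v₃ = 0 and solve the homogeneous system.
A generator of the null space is (1, 0, -1).

v₁ - v₃ = 0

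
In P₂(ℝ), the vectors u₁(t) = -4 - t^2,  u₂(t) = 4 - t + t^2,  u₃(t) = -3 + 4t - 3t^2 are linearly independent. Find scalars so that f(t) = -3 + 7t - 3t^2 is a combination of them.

f = -3u₁ - 3u₂ + u₃

Take coordinate vectors relative to {1, t, t^2}.
Set up the augmented matrix [u₁ | u₂ | u₃ | f] and row-reduce.
Row-reducing the augmented matrix gives the unique coefficients (c₁, c₂, c₃) = (-3, -3, 1).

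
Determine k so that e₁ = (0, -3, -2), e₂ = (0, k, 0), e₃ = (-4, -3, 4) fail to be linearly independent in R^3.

Place the vectors as rows of a 3×3 matrix; dependence ⇔ determinant zero.
Expanding, det = -8*k.
This vanishes exactly when k = 0.

k = 0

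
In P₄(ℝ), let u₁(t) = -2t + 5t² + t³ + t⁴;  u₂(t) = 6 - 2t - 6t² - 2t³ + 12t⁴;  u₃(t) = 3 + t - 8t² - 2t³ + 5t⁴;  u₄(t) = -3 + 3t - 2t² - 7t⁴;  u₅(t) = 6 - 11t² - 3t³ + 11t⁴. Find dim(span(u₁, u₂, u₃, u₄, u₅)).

Pass to coordinate vectors with respect to the basis {1, t, …, t⁴}.
Apply Gaussian elimination to the matrix whose rows are u₁, u₂, u₃, u₄, u₅.
The echelon form has 2 nonzero rows, so the rank is 2.

dim = 2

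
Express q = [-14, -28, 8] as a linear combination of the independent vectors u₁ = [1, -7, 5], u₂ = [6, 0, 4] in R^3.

Solve the system with u₁, u₂ as columns and q as the right-hand side.
The system has the unique solution (α₁, α₂) = (4, -3).

q = 4u₁ - 3u₂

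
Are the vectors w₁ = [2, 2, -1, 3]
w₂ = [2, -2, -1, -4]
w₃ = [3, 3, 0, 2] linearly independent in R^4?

Row-reduce the matrix whose columns are w₁, w₂, w₃.
The reduction yields 3 nonzero rows, so the rank is 3.
Since rank = 3 (the number of vectors), the set is linearly independent.

linearly independent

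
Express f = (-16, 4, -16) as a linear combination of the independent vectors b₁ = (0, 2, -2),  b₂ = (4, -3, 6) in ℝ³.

f = -4b₁ - 4b₂

Since b₁, b₂ are independent, the coefficients expressing f are uniquely determined by a linear system.
The system has the unique solution (α₁, α₂) = (-4, -4).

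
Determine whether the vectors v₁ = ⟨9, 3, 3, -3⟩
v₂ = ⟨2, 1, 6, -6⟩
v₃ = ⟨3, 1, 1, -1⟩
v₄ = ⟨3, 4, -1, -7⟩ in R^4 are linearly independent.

linearly dependent

One vector is a scalar multiple of another, so the set is dependent.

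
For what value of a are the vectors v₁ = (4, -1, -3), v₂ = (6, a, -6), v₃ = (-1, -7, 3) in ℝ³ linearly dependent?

a = 10/3

The vectors are dependent exactly when the determinant of the matrix with rows v₁, v₂, v₃ vanishes.
Expanding, det = 9*a - 30.
This vanishes exactly when a = 10/3.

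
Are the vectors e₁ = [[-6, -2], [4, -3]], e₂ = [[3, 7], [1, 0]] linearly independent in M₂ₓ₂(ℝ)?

linearly independent

Take coordinates with respect to the standard basis {E₁₁, E₁₂, E₂₁, E₂₂}.
Row-reduce the matrix whose columns are e₁, e₂.
The reduction yields 2 nonzero rows, so the rank is 2.
Since rank = 2 (the number of vectors), the set is linearly independent.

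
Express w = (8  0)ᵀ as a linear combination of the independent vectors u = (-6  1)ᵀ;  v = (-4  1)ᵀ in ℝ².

Since u, v are independent, the coefficients expressing w are uniquely determined by a linear system.
Row-reducing the augmented matrix gives the unique coefficients (α₁, α₂) = (-4, 4).

w = -4u + 4v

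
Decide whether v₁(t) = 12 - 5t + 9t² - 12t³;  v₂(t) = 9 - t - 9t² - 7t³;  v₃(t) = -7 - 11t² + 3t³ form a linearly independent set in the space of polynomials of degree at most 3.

linearly independent

Take coordinates with respect to the standard basis {1, t, …, t³}.
Row-reduce the matrix whose columns are v₁, v₂, v₃.
The reduction yields 3 nonzero rows, so the rank is 3.
Since rank = 3 (the number of vectors), the set is linearly independent.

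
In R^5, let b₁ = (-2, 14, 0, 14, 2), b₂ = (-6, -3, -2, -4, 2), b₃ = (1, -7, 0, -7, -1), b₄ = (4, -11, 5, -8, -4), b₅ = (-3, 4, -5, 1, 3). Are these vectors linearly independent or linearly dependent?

linearly dependent

One vector is a scalar multiple of another, so the set is dependent.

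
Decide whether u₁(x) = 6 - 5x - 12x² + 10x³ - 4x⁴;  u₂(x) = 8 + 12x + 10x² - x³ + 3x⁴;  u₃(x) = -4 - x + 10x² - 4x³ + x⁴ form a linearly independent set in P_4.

Write each element as a coordinate vector in ℝ⁵ using {1, x, …, x⁴}.
Row-reduce the matrix whose columns are u₁, u₂, u₃.
The reduction yields 3 nonzero rows, so the rank is 3.
Since rank = 3 (the number of vectors), the set is linearly independent.

linearly independent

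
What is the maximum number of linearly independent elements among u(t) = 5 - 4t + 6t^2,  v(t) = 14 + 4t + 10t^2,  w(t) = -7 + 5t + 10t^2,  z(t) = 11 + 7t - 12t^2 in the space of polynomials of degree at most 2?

3

Use coordinates relative to {1, t, t^2}.
Row-reduce the 4×3 matrix with these as rows.
Exactly 3 pivots survive; hence the rank is 3.
(With 4 elements in a 3-dimensional space the rank is at most 3.)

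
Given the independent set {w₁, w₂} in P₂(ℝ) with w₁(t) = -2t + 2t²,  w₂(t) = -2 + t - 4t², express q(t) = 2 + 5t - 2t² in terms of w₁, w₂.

q = -3w₁ - w₂

Identify each element with its coordinate vector in ℝ³ via {1, t, t²}.
Since w₁, w₂ are independent, the coefficients expressing q are uniquely determined by a linear system.
Row-reducing the augmented matrix gives the unique coefficients (a₁, a₂) = (-3, -1).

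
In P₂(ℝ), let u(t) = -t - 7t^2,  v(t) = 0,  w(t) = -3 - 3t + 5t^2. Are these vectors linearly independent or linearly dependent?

Take coordinates with respect to the standard basis {1, t, t^2}.
One of the vectors is the zero vector, so the set is linearly dependent.

linearly dependent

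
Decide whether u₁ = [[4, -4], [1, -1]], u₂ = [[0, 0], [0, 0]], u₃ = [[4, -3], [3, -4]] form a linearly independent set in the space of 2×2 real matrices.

Write each element as a coordinate vector in ℝ⁴ using {E₁₁, E₁₂, E₂₁, E₂₂}.
One of the vectors is the zero vector, so the set is linearly dependent.

linearly dependent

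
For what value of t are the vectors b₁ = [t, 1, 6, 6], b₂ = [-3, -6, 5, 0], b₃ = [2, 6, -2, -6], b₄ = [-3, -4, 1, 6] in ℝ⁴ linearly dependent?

t = -28

Place the vectors as rows of a 4×4 matrix; dependence ⇔ determinant zero.
Expanding, det = -24*t - 672.
Solving -24*t - 672 = 0 yields t = -28.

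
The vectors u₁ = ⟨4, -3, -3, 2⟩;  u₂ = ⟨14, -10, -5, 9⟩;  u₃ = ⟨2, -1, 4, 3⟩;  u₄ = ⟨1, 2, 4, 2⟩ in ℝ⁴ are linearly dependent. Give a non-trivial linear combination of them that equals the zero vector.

Solve the homogeneous system with u₁, u₂, u₃, u₄ as columns by row-reducing the coefficient matrix.
A generator of the null space is (3, -1, 1, 0).

3u₁ - u₂ + u₃ = 0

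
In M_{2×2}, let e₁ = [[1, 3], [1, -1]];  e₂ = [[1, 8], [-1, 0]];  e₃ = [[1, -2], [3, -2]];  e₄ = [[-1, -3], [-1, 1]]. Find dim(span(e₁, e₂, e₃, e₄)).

dim = 2

Pass to coordinate vectors with respect to the basis {E₁₁, E₁₂, E₂₁, E₂₂}.
Put the 4×4 matrix [e₁|e₂|e₃|e₄] into echelon form.
There are 2 pivot columns, so rank = 2.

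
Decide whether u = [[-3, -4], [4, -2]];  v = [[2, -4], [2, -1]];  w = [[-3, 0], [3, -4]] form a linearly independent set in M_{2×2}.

Take coordinates with respect to the standard basis {E₁₁, E₁₂, E₂₁, E₂₂}.
Row-reduce the matrix whose columns are u, v, w.
The reduction yields 3 nonzero rows, so the rank is 3.
Since rank = 3 (the number of vectors), the set is linearly independent.

linearly independent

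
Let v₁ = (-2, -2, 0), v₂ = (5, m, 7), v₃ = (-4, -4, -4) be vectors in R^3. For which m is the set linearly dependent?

m = 5

Place the vectors as rows of a 3×3 matrix; dependence ⇔ determinant zero.
The determinant works out to 8*m - 40.
Setting this to zero gives m = 5.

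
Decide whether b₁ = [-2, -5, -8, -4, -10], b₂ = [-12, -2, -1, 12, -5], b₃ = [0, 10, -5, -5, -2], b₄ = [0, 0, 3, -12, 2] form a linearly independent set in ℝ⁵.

linearly independent

Row-reduce the matrix whose columns are b₁, b₂, b₃, b₄.
The reduction yields 4 nonzero rows, so the rank is 4.
Since rank = 4 (the number of vectors), the set is linearly independent.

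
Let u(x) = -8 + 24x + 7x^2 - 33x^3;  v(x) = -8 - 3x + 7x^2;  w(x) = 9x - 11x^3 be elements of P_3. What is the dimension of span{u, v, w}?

2

Pass to coordinate vectors with respect to the basis {1, x, …, x^3}.
Put the 4×3 matrix [u|v|w] into echelon form.
The echelon form has 2 nonzero rows, so the rank is 2.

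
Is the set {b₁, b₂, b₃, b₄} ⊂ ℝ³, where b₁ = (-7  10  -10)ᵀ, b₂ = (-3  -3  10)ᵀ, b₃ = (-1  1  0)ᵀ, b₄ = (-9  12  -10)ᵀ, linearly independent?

There are 4 vectors in a 3-dimensional space, so they cannot be linearly independent.

linearly dependent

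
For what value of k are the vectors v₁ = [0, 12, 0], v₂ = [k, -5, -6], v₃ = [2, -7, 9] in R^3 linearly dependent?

k = -4/3

Place the vectors as rows of a 3×3 matrix; dependence ⇔ determinant zero.
Cofactor expansion gives det = -108*k - 144.
This vanishes exactly when k = -4/3.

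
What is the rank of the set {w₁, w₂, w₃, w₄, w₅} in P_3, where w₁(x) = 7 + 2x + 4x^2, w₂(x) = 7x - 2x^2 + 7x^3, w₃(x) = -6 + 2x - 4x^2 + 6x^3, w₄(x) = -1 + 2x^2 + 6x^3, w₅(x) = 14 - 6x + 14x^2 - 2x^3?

4

Use coordinates relative to {1, x, …, x^3}.
Put the 4×5 matrix [w₁|w₂|w₃|w₄|w₅] into echelon form.
Exactly 4 pivots survive; hence the rank is 4.
(With 5 elements in a 4-dimensional space the rank is at most 4.)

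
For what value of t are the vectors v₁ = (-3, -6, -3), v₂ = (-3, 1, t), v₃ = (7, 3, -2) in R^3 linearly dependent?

The vectors are dependent exactly when the determinant of the matrix with rows v₁, v₂, v₃ vanishes.
Expanding, det = 90 - 33*t.
Solving 90 - 33*t = 0 yields t = 30/11.

t = 30/11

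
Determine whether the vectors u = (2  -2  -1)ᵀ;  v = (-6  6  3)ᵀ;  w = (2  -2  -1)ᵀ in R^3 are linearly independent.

linearly dependent

Form the 3×3 matrix with these as columns; its determinant is 0.
A zero determinant means the columns are linearly dependent.
Indeed 3u + v = 0.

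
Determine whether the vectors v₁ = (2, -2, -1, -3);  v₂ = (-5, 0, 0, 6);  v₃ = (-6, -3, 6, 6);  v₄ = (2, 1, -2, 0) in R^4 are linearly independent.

Form the 4×4 matrix with these as columns; its determinant is -150.
A nonzero determinant means the columns are linearly independent.

linearly independent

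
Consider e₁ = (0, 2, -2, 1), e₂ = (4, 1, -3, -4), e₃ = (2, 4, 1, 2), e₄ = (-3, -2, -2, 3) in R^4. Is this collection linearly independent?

linearly independent

Place the vectors as rows of a 4×4 matrix and reduce to echelon form.
The reduction yields 4 nonzero rows, so the rank is 4.
Since rank = 4 (the number of vectors), the set is linearly independent.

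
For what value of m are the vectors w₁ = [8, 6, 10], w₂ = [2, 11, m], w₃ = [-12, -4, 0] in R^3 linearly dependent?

m = 31

The vectors are dependent exactly when the determinant of the matrix with rows w₁, w₂, w₃ vanishes.
Cofactor expansion gives det = 1240 - 40*m.
Setting this to zero gives m = 31.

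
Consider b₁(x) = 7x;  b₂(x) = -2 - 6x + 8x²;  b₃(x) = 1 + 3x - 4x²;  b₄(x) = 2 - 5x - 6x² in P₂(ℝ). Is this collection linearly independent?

Take coordinates with respect to the standard basis {1, x, x²}.
There are 4 vectors in a 3-dimensional space, so they cannot be linearly independent.

linearly dependent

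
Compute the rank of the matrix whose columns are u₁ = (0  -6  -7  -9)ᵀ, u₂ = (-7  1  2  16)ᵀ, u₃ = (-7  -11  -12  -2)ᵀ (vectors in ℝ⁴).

Row-reduce the 3×4 matrix with these as rows.
There are 2 pivot columns, so rank = 2.

rank 2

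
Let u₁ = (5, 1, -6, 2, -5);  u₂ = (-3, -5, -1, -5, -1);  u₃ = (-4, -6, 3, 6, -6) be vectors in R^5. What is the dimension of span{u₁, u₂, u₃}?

dim = 3

Put the 5×3 matrix [u₁|u₂|u₃] into echelon form.
Exactly 3 pivots survive; hence the rank is 3.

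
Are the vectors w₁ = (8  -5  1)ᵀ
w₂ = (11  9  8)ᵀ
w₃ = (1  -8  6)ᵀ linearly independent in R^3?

Row-reduce the matrix whose columns are w₁, w₂, w₃.
The reduction yields 3 nonzero rows, so the rank is 3.
Since rank = 3 (the number of vectors), the set is linearly independent.

linearly independent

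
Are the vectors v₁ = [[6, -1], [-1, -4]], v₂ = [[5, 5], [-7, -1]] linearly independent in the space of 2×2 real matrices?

Take coordinates with respect to the standard basis {E₁₁, E₁₂, E₂₁, E₂₂}.
Place the vectors as rows of a 2×4 matrix and reduce to echelon form.
The reduction yields 2 nonzero rows, so the rank is 2.
Since rank = 2 (the number of vectors), the set is linearly independent.

linearly independent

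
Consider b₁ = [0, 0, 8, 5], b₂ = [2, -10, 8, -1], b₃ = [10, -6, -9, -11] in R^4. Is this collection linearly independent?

Place the vectors as rows of a 3×4 matrix and reduce to echelon form.
The reduction yields 3 nonzero rows, so the rank is 3.
Since rank = 3 (the number of vectors), the set is linearly independent.

linearly independent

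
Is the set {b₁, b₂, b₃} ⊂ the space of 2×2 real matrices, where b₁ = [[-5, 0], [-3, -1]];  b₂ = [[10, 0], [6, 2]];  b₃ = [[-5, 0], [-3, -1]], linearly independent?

Take coordinates with respect to the standard basis {E₁₁, E₁₂, E₂₁, E₂₂}.
Two of the vectors are equal, giving an immediate dependence.

linearly dependent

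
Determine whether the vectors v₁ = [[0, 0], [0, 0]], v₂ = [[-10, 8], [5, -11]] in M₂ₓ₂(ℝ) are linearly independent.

linearly dependent

Write each element as a coordinate vector in ℝ⁴ using {E₁₁, E₁₂, E₂₁, E₂₂}.
One of the vectors is the zero vector, so the set is linearly dependent.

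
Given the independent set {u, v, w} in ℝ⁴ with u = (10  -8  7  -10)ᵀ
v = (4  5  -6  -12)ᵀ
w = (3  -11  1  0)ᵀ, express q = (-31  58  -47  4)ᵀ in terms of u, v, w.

Solve the system with u, v, w as columns and q as the right-hand side.
Row-reducing the augmented matrix gives the unique coefficients (α₁, α₂, α₃) = (-4, 3, -1).

q = -4u + 3v - w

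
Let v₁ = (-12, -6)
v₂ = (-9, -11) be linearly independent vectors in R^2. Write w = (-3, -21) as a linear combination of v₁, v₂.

Set up the augmented matrix [v₁ | v₂ | w] and row-reduce.
Row-reducing the augmented matrix gives the unique coefficients (a₁, a₂) = (-2, 3).

w = -2v₁ + 3v₂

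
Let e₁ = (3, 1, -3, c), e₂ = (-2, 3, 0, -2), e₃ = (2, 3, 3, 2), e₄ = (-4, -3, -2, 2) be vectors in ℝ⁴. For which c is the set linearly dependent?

c = -54/5

Place the vectors as rows of a 4×4 matrix; dependence ⇔ determinant zero.
Expanding, det = 30*c + 324.
This vanishes exactly when c = -54/5.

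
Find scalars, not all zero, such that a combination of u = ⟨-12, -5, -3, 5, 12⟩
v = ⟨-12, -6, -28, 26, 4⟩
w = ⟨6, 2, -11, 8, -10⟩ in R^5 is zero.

2u - v + 2w = 0

Write the vectors as columns of a matrix and find a nonzero vector in its null space.
One solution (up to scaling) is (2, -1, 2).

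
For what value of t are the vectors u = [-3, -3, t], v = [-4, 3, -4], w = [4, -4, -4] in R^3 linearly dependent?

The vectors are dependent exactly when the determinant of the matrix with rows u, v, w vanishes.
Cofactor expansion gives det = 4*t + 180.
Solving 4*t + 180 = 0 yields t = -45.

t = -45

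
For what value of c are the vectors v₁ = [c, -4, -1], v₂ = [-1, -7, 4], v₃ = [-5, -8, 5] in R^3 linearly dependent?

c = 29

Place the vectors as rows of a 3×3 matrix; dependence ⇔ determinant zero.
The determinant works out to 87 - 3*c.
This vanishes exactly when c = 29.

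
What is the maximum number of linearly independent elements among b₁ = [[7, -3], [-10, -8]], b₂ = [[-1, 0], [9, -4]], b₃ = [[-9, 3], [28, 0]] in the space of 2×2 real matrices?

2

Use coordinates relative to {E₁₁, E₁₂, E₂₁, E₂₂}.
Put the 4×3 matrix [b₁|b₂|b₃] into echelon form.
There are 2 pivot columns, so rank = 2.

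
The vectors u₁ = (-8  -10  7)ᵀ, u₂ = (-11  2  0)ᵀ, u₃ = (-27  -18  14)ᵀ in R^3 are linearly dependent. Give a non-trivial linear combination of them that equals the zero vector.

Solve the homogeneous system with u₁, u₂, u₃ as columns by row-reducing the coefficient matrix.
The free variable yields coefficients (2, 1, -1) (any nonzero multiple also works).

2u₁ + u₂ - u₃ = 0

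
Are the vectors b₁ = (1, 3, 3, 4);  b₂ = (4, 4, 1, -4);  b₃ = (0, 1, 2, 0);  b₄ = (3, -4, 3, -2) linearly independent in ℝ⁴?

Form the 4×4 matrix with these as columns; its determinant is -330.
A nonzero determinant means the columns are linearly independent.

linearly independent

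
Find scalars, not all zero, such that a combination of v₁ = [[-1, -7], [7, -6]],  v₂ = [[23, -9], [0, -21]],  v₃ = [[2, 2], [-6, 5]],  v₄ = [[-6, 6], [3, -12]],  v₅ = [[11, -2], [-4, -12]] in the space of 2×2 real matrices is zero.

Pass to coordinate vectors relative to the basis {E₁₁, E₁₂, E₂₁, E₂₂}.
Write the vectors as columns of a matrix and find a nonzero vector in its null space.
The free variable yields coefficients (1, 1, 3, 1, -2) (any nonzero multiple also works).

v₁ + v₂ + 3v₃ + v₄ - 2v₅ = 0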